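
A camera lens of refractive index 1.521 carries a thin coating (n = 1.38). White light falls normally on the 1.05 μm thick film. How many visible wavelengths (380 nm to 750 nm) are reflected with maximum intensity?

At the upper boundary (n = 1.0 to n = 1.38) the reflected ray undergoes a half-wave phase shift.
Bottom surface (1.38 → 1.521): reflection off a higher-index medium gives a half-wave phase shift.
Net: no relative phase inversion (both shifts match).
With no net inversion, constructive interference in reflection requires 2 n t = m λ.
λ = 2 n t / m = 2898 / m nm.
m=3: 966 nm (IR); m=4: 725 nm (visible); m=5: 580 nm (visible); m=6: 483 nm (visible); m=7: 414 nm (visible); m=8: 362 nm (UV).

4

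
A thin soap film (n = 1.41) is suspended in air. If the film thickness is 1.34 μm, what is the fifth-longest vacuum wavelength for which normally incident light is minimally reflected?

756 nm

Ray reflecting at the top interface goes from n = 1.0 toward n = 1.41: a half-wave phase shift.
At the lower boundary (n = 1.41 to n = 1.0) the reflected ray undergoes no phase shift.
Net: one phase inversion between the two reflected rays.
So the condition for destructive reflection is 2 n t = m λ.
λ = 2 n t / m. The fifth-longest wavelength is m = 5: λ = 2 × 1.41 × 1340 / 5.00 = 756 nm.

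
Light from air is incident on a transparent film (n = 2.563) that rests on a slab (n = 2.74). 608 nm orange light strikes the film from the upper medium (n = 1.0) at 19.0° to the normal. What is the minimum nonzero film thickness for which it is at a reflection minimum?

59.8 nm

At the upper boundary (n = 1.0 to n = 2.563) the reflected ray undergoes a half-wave phase shift.
Bottom surface (2.563 → 2.74): reflection off a higher-index medium gives a half-wave phase shift.
The two reflections carry the same phase change, so no net offset.
So the condition for destructive reflection is 2 n t cos θ_r = (m + ½) λ.
Snell's law: 1.0 sin 19.0° = 2.563 sin θ_r → sin θ_r = 0.127, cos θ_r = 0.992.
Minimum at m = 0: t = λ / (4 n cos θ_r) = 608 / (4 × 2.563 × 0.992) = 59.8 nm.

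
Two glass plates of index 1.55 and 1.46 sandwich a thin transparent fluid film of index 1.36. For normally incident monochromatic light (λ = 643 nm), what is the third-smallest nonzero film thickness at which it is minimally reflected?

709 nm

Top surface (1.55 → 1.36): reflection off a lower-index medium gives no phase shift.
Ray reflecting at the bottom interface goes from n = 1.36 toward n = 1.46: a half-wave phase shift.
The two reflections differ by half a wavelength.
With one net inversion, destructive interference in reflection requires 2 n t = m λ.
The third-smallest nonzero thickness corresponds to m = 3: t = m λ / (2 n) = 3.00 × 643 / (2 × 1.36) = 709 nm.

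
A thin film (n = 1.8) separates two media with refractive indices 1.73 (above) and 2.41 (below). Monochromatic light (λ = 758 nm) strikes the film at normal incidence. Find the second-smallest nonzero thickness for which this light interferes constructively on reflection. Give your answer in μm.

0.421 μm

Top surface (1.73 → 1.8): reflection off a higher-index medium gives a half-wave phase shift.
Ray reflecting at the bottom interface goes from n = 1.8 toward n = 2.41: a half-wave phase shift.
Net: no relative phase inversion (both shifts match).
For bright reflection here: 2 n t = m λ.
The second-smallest nonzero thickness corresponds to m = 2: t = m λ / (2 n) = 2.00 × 758 / (2 × 1.8) = 421 nm.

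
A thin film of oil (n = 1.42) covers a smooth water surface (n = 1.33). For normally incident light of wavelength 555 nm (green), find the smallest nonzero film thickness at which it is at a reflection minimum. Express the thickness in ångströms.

At the upper boundary (n = 1.0 to n = 1.42) the reflected ray undergoes a half-wave phase shift.
Ray reflecting at the bottom interface goes from n = 1.42 toward n = 1.33: no phase shift.
The two reflections differ by half a wavelength.
For weak reflection here: 2 n t = m λ.
Minimum nonzero at m = 1: t = λ / (2 n) = 555 / (2 × 1.42) = 195 nm.

1954 Å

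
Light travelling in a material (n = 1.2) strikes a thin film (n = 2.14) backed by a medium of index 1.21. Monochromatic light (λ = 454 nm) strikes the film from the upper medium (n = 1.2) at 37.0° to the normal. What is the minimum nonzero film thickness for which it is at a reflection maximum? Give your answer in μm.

At the upper boundary (n = 1.2 to n = 2.14) the reflected ray undergoes a half-wave phase shift.
Bottom surface (2.14 → 1.21): reflection off a lower-index medium gives no phase shift.
Exactly one π shift → a net half-wave offset.
For maximum reflection here: 2 n t cos θ_r = (m + ½) λ.
Snell's law: 1.2 sin 37.0° = 2.14 sin θ_r → sin θ_r = 0.337, cos θ_r = 0.941.
Minimum at m = 0: t = λ / (4 n cos θ_r) = 454 / (4 × 2.14 × 0.941) = 56.3 nm.

0.0563 μm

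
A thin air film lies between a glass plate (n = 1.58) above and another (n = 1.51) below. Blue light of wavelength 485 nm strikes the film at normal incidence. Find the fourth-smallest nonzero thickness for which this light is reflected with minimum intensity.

Ray reflecting at the top interface goes from n = 1.58 toward n = 1.0: no phase shift.
Ray reflecting at the bottom interface goes from n = 1.0 toward n = 1.51: a half-wave phase shift.
Net: one phase inversion between the two reflected rays.
With one net inversion, destructive interference in reflection requires 2 n t = m λ.
The fourth-smallest nonzero thickness corresponds to m = 4: t = m λ / (2 n) = 4.00 × 485 / (2 × 1.0) = 970 nm.

970 nm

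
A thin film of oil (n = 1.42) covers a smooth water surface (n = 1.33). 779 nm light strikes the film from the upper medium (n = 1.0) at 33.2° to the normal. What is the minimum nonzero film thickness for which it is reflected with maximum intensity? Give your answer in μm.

At the upper boundary (n = 1.0 to n = 1.42) the reflected ray undergoes a half-wave phase shift.
Ray reflecting at the bottom interface goes from n = 1.42 toward n = 1.33: no phase shift.
Net: one phase inversion between the two reflected rays.
With one net inversion, constructive interference in reflection requires 2 n t cos θ_r = (m + ½) λ.
Snell's law: 1.0 sin 33.2° = 1.42 sin θ_r → sin θ_r = 0.386, cos θ_r = 0.923.
Minimum at m = 0: t = λ / (4 n cos θ_r) = 779 / (4 × 1.42 × 0.923) = 149 nm.

0.149 μm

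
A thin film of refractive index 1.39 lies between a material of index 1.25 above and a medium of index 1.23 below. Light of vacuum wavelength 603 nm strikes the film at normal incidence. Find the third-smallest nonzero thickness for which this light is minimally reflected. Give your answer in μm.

Top surface (1.25 → 1.39): reflection off a higher-index medium gives a half-wave phase shift.
At the lower boundary (n = 1.39 to n = 1.23) the reflected ray undergoes no phase shift.
The two reflections differ by half a wavelength.
For weak reflection here: 2 n t = m λ.
The third-smallest nonzero thickness corresponds to m = 3: t = m λ / (2 n) = 3.00 × 603 / (2 × 1.39) = 651 nm.

0.651 μm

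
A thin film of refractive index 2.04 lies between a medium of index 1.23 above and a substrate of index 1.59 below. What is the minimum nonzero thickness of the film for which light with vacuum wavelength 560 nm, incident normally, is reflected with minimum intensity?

137 nm

Top surface (1.23 → 2.04): reflection off a higher-index medium gives a half-wave phase shift.
At the lower boundary (n = 2.04 to n = 1.59) the reflected ray undergoes no phase shift.
The two reflections differ by half a wavelength.
So the condition for destructive reflection is 2 n t = m λ.
Minimum nonzero at m = 1: t = λ / (2 n) = 560 / (2 × 2.04) = 137 nm.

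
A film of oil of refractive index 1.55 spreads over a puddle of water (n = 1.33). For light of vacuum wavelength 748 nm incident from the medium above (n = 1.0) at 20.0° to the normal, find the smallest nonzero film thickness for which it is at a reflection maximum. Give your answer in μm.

0.124 μm

Top surface (1.0 → 1.55): reflection off a higher-index medium gives a half-wave phase shift.
At the lower boundary (n = 1.55 to n = 1.33) the reflected ray undergoes no phase shift.
Net: one phase inversion between the two reflected rays.
For bright reflection here: 2 n t cos θ_r = (m + ½) λ.
Snell's law: 1.0 sin 20.0° = 1.55 sin θ_r → sin θ_r = 0.221, cos θ_r = 0.975.
Minimum at m = 0: t = λ / (4 n cos θ_r) = 748 / (4 × 1.55 × 0.975) = 124 nm.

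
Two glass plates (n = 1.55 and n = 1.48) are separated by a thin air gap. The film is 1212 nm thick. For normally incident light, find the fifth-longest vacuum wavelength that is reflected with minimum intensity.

485 nm

At the upper boundary (n = 1.55 to n = 1.0) the reflected ray undergoes no phase shift.
At the lower boundary (n = 1.0 to n = 1.48) the reflected ray undergoes a half-wave phase shift.
Exactly one π shift → a net half-wave offset.
So the condition for destructive reflection is 2 n t = m λ.
λ = 2 n t / m. The fifth-longest wavelength is m = 5: λ = 2 × 1.0 × 1212 / 5.00 = 485 nm.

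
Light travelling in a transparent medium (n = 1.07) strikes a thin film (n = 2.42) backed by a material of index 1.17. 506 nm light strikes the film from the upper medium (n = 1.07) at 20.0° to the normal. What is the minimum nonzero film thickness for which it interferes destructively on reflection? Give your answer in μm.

Ray reflecting at the top interface goes from n = 1.07 toward n = 2.42: a half-wave phase shift.
Bottom surface (2.42 → 1.17): reflection off a lower-index medium gives no phase shift.
Net: one phase inversion between the two reflected rays.
So the condition for destructive reflection is 2 n t cos θ_r = m λ.
Snell's law: 1.07 sin 20.0° = 2.42 sin θ_r → sin θ_r = 0.151, cos θ_r = 0.988.
Minimum nonzero at m = 1: t = λ / (2 n cos θ_r) = 506 / (2 × 2.42 × 0.988) = 106 nm.

0.106 μm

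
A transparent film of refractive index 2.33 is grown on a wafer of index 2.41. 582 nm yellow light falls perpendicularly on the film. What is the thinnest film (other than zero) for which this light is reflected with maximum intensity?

125 nm

Top surface (1.0 → 2.33): reflection off a higher-index medium gives a half-wave phase shift.
Ray reflecting at the bottom interface goes from n = 2.33 toward n = 2.41: a half-wave phase shift.
Zero or two π shifts → no net half-wave offset.
So the condition for constructive reflection is 2 n t = m λ.
Minimum nonzero at m = 1: t = λ / (2 n) = 582 / (2 × 2.33) = 125 nm.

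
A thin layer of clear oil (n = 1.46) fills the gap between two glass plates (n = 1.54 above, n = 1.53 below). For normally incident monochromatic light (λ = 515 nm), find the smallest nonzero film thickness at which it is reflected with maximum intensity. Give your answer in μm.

0.0882 μm

At the upper boundary (n = 1.54 to n = 1.46) the reflected ray undergoes no phase shift.
Ray reflecting at the bottom interface goes from n = 1.46 toward n = 1.53: a half-wave phase shift.
Exactly one π shift → a net half-wave offset.
With one net inversion, constructive interference in reflection requires 2 n t = (m + ½) λ.
Minimum at m = 0: t = λ / (4 n) = 515 / (4 × 1.46) = 88.2 nm.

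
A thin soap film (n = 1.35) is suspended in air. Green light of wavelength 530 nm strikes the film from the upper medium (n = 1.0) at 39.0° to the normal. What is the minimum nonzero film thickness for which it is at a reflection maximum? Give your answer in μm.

0.111 μm

Ray reflecting at the top interface goes from n = 1.0 toward n = 1.35: a half-wave phase shift.
Ray reflecting at the bottom interface goes from n = 1.35 toward n = 1.0: no phase shift.
Net: one phase inversion between the two reflected rays.
With one net inversion, constructive interference in reflection requires 2 n t cos θ_r = (m + ½) λ.
Snell's law: 1.0 sin 39.0° = 1.35 sin θ_r → sin θ_r = 0.466, cos θ_r = 0.885.
Minimum at m = 0: t = λ / (4 n cos θ_r) = 530 / (4 × 1.35 × 0.885) = 111 nm.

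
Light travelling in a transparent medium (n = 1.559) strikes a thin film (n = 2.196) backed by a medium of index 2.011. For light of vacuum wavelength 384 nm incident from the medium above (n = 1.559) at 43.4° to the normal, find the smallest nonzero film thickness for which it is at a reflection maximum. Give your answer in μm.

0.0501 μm

Top surface (1.559 → 2.196): reflection off a higher-index medium gives a half-wave phase shift.
Bottom surface (2.196 → 2.011): reflection off a lower-index medium gives no phase shift.
The two reflections differ by half a wavelength.
For maximum reflection here: 2 n t cos θ_r = (m + ½) λ.
Snell's law: 1.559 sin 43.4° = 2.196 sin θ_r → sin θ_r = 0.488, cos θ_r = 0.873.
Minimum at m = 0: t = λ / (4 n cos θ_r) = 384 / (4 × 2.196 × 0.873) = 50.1 nm.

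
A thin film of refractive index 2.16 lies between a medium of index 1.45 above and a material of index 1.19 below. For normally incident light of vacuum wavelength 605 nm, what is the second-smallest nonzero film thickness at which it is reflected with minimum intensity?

Ray reflecting at the top interface goes from n = 1.45 toward n = 2.16: a half-wave phase shift.
Bottom surface (2.16 → 1.19): reflection off a lower-index medium gives no phase shift.
Net: one phase inversion between the two reflected rays.
For dark reflection here: 2 n t = m λ.
The second-smallest nonzero thickness corresponds to m = 2: t = m λ / (2 n) = 2.00 × 605 / (2 × 2.16) = 280 nm.

280 nm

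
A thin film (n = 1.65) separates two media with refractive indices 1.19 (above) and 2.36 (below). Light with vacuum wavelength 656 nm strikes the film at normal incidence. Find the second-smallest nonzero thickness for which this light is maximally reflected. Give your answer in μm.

Top surface (1.19 → 1.65): reflection off a higher-index medium gives a half-wave phase shift.
Ray reflecting at the bottom interface goes from n = 1.65 toward n = 2.36: a half-wave phase shift.
Net: no relative phase inversion (both shifts match).
So the condition for constructive reflection is 2 n t = m λ.
The second-smallest nonzero thickness corresponds to m = 2: t = m λ / (2 n) = 2.00 × 656 / (2 × 1.65) = 398 nm.

0.398 μm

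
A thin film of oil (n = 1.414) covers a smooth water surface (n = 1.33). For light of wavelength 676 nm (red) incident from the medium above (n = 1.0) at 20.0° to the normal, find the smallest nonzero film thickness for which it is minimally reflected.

246 nm

Top surface (1.0 → 1.414): reflection off a higher-index medium gives a half-wave phase shift.
Ray reflecting at the bottom interface goes from n = 1.414 toward n = 1.33: no phase shift.
The two reflections differ by half a wavelength.
With one net inversion, destructive interference in reflection requires 2 n t cos θ_r = m λ.
Snell's law: 1.0 sin 20.0° = 1.414 sin θ_r → sin θ_r = 0.242, cos θ_r = 0.970.
Minimum nonzero at m = 1: t = λ / (2 n cos θ_r) = 676 / (2 × 1.414 × 0.970) = 246 nm.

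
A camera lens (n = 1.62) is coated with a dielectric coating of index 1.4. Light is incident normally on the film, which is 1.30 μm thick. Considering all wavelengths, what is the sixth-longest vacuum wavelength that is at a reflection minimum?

At the upper boundary (n = 1.0 to n = 1.4) the reflected ray undergoes a half-wave phase shift.
Bottom surface (1.4 → 1.62): reflection off a higher-index medium gives a half-wave phase shift.
The two reflections carry the same phase change, so no net offset.
With no net inversion, destructive interference in reflection requires 2 n t = (m + ½) λ.
λ = 2 n t / (m + ½). The sixth-longest wavelength is m = 5: λ = 2 × 1.4 × 1300 / 5.50 = 662 nm.

662 nm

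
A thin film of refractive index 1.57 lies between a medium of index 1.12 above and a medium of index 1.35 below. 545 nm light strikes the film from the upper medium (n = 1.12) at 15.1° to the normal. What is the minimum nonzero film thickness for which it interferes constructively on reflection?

Top surface (1.12 → 1.57): reflection off a higher-index medium gives a half-wave phase shift.
At the lower boundary (n = 1.57 to n = 1.35) the reflected ray undergoes no phase shift.
Net: one phase inversion between the two reflected rays.
With one net inversion, constructive interference in reflection requires 2 n t cos θ_r = (m + ½) λ.
Snell's law: 1.12 sin 15.1° = 1.57 sin θ_r → sin θ_r = 0.186, cos θ_r = 0.983.
Minimum at m = 0: t = λ / (4 n cos θ_r) = 545 / (4 × 1.57 × 0.983) = 88.3 nm.

88.3 nm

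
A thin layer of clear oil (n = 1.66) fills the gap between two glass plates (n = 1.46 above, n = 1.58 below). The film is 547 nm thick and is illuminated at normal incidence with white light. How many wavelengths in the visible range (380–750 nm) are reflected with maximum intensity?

Ray reflecting at the top interface goes from n = 1.46 toward n = 1.66: a half-wave phase shift.
At the lower boundary (n = 1.66 to n = 1.58) the reflected ray undergoes no phase shift.
Exactly one π shift → a net half-wave offset.
For bright reflection here: 2 n t = (m + ½) λ.
λ = 2 n t / (m + ½) = 1816 / (m + ½) nm.
m=1: 1211 nm (IR); m=2: 726 nm (visible); m=3: 519 nm (visible); m=4: 404 nm (visible); m=5: 330 nm (UV).

3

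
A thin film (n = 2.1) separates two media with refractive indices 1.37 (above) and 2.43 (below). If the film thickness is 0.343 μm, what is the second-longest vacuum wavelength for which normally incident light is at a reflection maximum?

720 nm

Ray reflecting at the top interface goes from n = 1.37 toward n = 2.1: a half-wave phase shift.
Bottom surface (2.1 → 2.43): reflection off a higher-index medium gives a half-wave phase shift.
Net: no relative phase inversion (both shifts match).
With no net inversion, constructive interference in reflection requires 2 n t = m λ.
λ = 2 n t / m. The second-longest wavelength is m = 2: λ = 2 × 2.1 × 343 / 2.00 = 720 nm.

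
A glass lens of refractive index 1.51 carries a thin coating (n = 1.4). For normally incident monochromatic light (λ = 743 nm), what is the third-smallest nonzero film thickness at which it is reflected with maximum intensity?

796 nm

At the upper boundary (n = 1.0 to n = 1.4) the reflected ray undergoes a half-wave phase shift.
At the lower boundary (n = 1.4 to n = 1.51) the reflected ray undergoes a half-wave phase shift.
Net: no relative phase inversion (both shifts match).
With no net inversion, constructive interference in reflection requires 2 n t = m λ.
The third-smallest nonzero thickness corresponds to m = 3: t = m λ / (2 n) = 3.00 × 743 / (2 × 1.4) = 796 nm.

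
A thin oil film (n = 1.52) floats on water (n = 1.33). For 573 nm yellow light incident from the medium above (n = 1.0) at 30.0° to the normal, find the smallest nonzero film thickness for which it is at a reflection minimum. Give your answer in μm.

0.200 μm

Top surface (1.0 → 1.52): reflection off a higher-index medium gives a half-wave phase shift.
At the lower boundary (n = 1.52 to n = 1.33) the reflected ray undergoes no phase shift.
Exactly one π shift → a net half-wave offset.
So the condition for destructive reflection is 2 n t cos θ_r = m λ.
Snell's law: 1.0 sin 30.0° = 1.52 sin θ_r → sin θ_r = 0.329, cos θ_r = 0.944.
Minimum nonzero at m = 1: t = λ / (2 n cos θ_r) = 573 / (2 × 1.52 × 0.944) = 200 nm.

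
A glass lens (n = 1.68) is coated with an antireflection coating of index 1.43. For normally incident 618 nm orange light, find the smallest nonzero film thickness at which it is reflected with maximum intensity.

216 nm

Ray reflecting at the top interface goes from n = 1.0 toward n = 1.43: a half-wave phase shift.
Ray reflecting at the bottom interface goes from n = 1.43 toward n = 1.68: a half-wave phase shift.
The two reflections carry the same phase change, so no net offset.
So the condition for constructive reflection is 2 n t = m λ.
Minimum nonzero at m = 1: t = λ / (2 n) = 618 / (2 × 1.43) = 216 nm.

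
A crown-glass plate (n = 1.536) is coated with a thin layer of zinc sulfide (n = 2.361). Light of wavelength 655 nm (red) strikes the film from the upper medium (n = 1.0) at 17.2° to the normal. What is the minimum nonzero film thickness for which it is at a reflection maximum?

At the upper boundary (n = 1.0 to n = 2.361) the reflected ray undergoes a half-wave phase shift.
Ray reflecting at the bottom interface goes from n = 2.361 toward n = 1.536: no phase shift.
Net: one phase inversion between the two reflected rays.
So the condition for constructive reflection is 2 n t cos θ_r = (m + ½) λ.
Snell's law: 1.0 sin 17.2° = 2.361 sin θ_r → sin θ_r = 0.125, cos θ_r = 0.992.
Minimum at m = 0: t = λ / (4 n cos θ_r) = 655 / (4 × 2.361 × 0.992) = 69.9 nm.

69.9 nm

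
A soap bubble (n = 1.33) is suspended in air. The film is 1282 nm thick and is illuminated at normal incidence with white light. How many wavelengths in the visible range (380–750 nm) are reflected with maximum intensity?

At the upper boundary (n = 1.0 to n = 1.33) the reflected ray undergoes a half-wave phase shift.
Bottom surface (1.33 → 1.0): reflection off a lower-index medium gives no phase shift.
The two reflections differ by half a wavelength.
So the condition for constructive reflection is 2 n t = (m + ½) λ.
λ = 2 n t / (m + ½) = 3410 / (m + ½) nm.
m=4: 758 nm (IR); m=5: 620 nm (visible); m=6: 525 nm (visible); m=7: 455 nm (visible); m=8: 401 nm (visible); m=9: 359 nm (UV).

4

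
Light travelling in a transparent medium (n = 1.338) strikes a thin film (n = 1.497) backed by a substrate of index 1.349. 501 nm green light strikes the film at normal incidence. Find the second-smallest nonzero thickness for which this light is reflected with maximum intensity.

Top surface (1.338 → 1.497): reflection off a higher-index medium gives a half-wave phase shift.
Ray reflecting at the bottom interface goes from n = 1.497 toward n = 1.349: no phase shift.
Exactly one π shift → a net half-wave offset.
So the condition for constructive reflection is 2 n t = (m + ½) λ.
The second-smallest nonzero thickness corresponds to m = 1: t = (m + ½) λ / (2 n) = 1.50 × 501 / (2 × 1.497) = 251 nm.

251 nm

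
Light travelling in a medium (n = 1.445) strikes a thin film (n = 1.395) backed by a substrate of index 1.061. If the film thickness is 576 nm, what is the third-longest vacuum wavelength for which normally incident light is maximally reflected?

At the upper boundary (n = 1.445 to n = 1.395) the reflected ray undergoes no phase shift.
Ray reflecting at the bottom interface goes from n = 1.395 toward n = 1.061: no phase shift.
Zero or two π shifts → no net half-wave offset.
With no net inversion, constructive interference in reflection requires 2 n t = m λ.
λ = 2 n t / m. The third-longest wavelength is m = 3: λ = 2 × 1.395 × 576 / 3.00 = 536 nm.

536 nm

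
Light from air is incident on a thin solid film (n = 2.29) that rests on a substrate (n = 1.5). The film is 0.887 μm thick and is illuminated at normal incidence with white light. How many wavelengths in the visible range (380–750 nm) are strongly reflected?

Top surface (1.0 → 2.29): reflection off a higher-index medium gives a half-wave phase shift.
At the lower boundary (n = 2.29 to n = 1.5) the reflected ray undergoes no phase shift.
Exactly one π shift → a net half-wave offset.
So the condition for constructive reflection is 2 n t = (m + ½) λ.
λ = 2 n t / (m + ½) = 4062 / (m + ½) nm.
m=4: 903 nm (IR); m=5: 739 nm (visible); m=6: 625 nm (visible); m=7: 542 nm (visible); m=8: 478 nm (visible); m=9: 428 nm (visible); m=10: 387 nm (visible); m=11: 353 nm (UV).

6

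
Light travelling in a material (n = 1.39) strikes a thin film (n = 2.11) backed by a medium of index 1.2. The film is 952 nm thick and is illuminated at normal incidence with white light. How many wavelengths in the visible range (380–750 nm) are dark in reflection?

5

Ray reflecting at the top interface goes from n = 1.39 toward n = 2.11: a half-wave phase shift.
Ray reflecting at the bottom interface goes from n = 2.11 toward n = 1.2: no phase shift.
Exactly one π shift → a net half-wave offset.
So the condition for destructive reflection is 2 n t = m λ.
λ = 2 n t / m = 4017 / m nm.
m=5: 803 nm (IR); m=6: 670 nm (visible); m=7: 574 nm (visible); m=8: 502 nm (visible); m=9: 446 nm (visible); m=10: 402 nm (visible); m=11: 365 nm (UV).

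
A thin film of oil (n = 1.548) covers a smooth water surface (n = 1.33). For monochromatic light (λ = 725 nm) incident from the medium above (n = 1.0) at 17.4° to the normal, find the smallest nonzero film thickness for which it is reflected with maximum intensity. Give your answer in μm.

0.119 μm

At the upper boundary (n = 1.0 to n = 1.548) the reflected ray undergoes a half-wave phase shift.
Bottom surface (1.548 → 1.33): reflection off a lower-index medium gives no phase shift.
Net: one phase inversion between the two reflected rays.
With one net inversion, constructive interference in reflection requires 2 n t cos θ_r = (m + ½) λ.
Snell's law: 1.0 sin 17.4° = 1.548 sin θ_r → sin θ_r = 0.193, cos θ_r = 0.981.
Minimum at m = 0: t = λ / (4 n cos θ_r) = 725 / (4 × 1.548 × 0.981) = 119 nm.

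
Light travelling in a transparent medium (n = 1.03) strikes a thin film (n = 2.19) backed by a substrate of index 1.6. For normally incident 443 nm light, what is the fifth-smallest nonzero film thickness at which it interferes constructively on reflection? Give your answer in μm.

Top surface (1.03 → 2.19): reflection off a higher-index medium gives a half-wave phase shift.
Ray reflecting at the bottom interface goes from n = 2.19 toward n = 1.6: no phase shift.
The two reflections differ by half a wavelength.
So the condition for constructive reflection is 2 n t = (m + ½) λ.
The fifth-smallest nonzero thickness corresponds to m = 4: t = (m + ½) λ / (2 n) = 4.50 × 443 / (2 × 2.19) = 455 nm.

0.455 μm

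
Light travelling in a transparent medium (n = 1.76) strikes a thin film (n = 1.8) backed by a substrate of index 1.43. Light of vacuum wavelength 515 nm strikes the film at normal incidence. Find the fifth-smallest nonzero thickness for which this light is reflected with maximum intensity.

644 nm

At the upper boundary (n = 1.76 to n = 1.8) the reflected ray undergoes a half-wave phase shift.
Ray reflecting at the bottom interface goes from n = 1.8 toward n = 1.43: no phase shift.
The two reflections differ by half a wavelength.
So the condition for constructive reflection is 2 n t = (m + ½) λ.
The fifth-smallest nonzero thickness corresponds to m = 4: t = (m + ½) λ / (2 n) = 4.50 × 515 / (2 × 1.8) = 644 nm.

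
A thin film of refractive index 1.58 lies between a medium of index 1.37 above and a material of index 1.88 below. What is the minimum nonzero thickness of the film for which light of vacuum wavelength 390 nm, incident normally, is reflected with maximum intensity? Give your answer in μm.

Ray reflecting at the top interface goes from n = 1.37 toward n = 1.58: a half-wave phase shift.
Bottom surface (1.58 → 1.88): reflection off a higher-index medium gives a half-wave phase shift.
Zero or two π shifts → no net half-wave offset.
With no net inversion, constructive interference in reflection requires 2 n t = m λ.
Minimum nonzero at m = 1: t = λ / (2 n) = 390 / (2 × 1.58) = 123 nm.

0.123 μm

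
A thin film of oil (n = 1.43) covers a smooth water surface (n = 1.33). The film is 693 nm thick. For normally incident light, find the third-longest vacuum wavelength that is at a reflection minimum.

661 nm

Ray reflecting at the top interface goes from n = 1.0 toward n = 1.43: a half-wave phase shift.
Ray reflecting at the bottom interface goes from n = 1.43 toward n = 1.33: no phase shift.
Exactly one π shift → a net half-wave offset.
With one net inversion, destructive interference in reflection requires 2 n t = m λ.
λ = 2 n t / m. The third-longest wavelength is m = 3: λ = 2 × 1.43 × 693 / 3.00 = 661 nm.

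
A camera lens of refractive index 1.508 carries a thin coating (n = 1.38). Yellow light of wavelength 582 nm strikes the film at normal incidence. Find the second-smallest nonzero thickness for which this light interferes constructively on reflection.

422 nm

At the upper boundary (n = 1.0 to n = 1.38) the reflected ray undergoes a half-wave phase shift.
Bottom surface (1.38 → 1.508): reflection off a higher-index medium gives a half-wave phase shift.
Net: no relative phase inversion (both shifts match).
For bright reflection here: 2 n t = m λ.
The second-smallest nonzero thickness corresponds to m = 2: t = m λ / (2 n) = 2.00 × 582 / (2 × 1.38) = 422 nm.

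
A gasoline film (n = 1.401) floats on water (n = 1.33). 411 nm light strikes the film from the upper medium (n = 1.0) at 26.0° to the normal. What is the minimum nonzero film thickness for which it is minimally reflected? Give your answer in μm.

Top surface (1.0 → 1.401): reflection off a higher-index medium gives a half-wave phase shift.
Bottom surface (1.401 → 1.33): reflection off a lower-index medium gives no phase shift.
Net: one phase inversion between the two reflected rays.
So the condition for destructive reflection is 2 n t cos θ_r = m λ.
Snell's law: 1.0 sin 26.0° = 1.401 sin θ_r → sin θ_r = 0.313, cos θ_r = 0.950.
Minimum nonzero at m = 1: t = λ / (2 n cos θ_r) = 411 / (2 × 1.401 × 0.950) = 154 nm.

0.154 μm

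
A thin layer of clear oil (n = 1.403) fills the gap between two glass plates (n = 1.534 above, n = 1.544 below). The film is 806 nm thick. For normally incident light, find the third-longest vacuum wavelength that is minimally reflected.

754 nm

Top surface (1.534 → 1.403): reflection off a lower-index medium gives no phase shift.
Ray reflecting at the bottom interface goes from n = 1.403 toward n = 1.544: a half-wave phase shift.
The two reflections differ by half a wavelength.
With one net inversion, destructive interference in reflection requires 2 n t = m λ.
λ = 2 n t / m. The third-longest wavelength is m = 3: λ = 2 × 1.403 × 806 / 3.00 = 754 nm.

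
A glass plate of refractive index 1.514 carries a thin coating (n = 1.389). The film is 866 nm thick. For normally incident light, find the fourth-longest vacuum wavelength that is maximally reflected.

601 nm

Ray reflecting at the top interface goes from n = 1.0 toward n = 1.389: a half-wave phase shift.
Ray reflecting at the bottom interface goes from n = 1.389 toward n = 1.514: a half-wave phase shift.
Net: no relative phase inversion (both shifts match).
For bright reflection here: 2 n t = m λ.
λ = 2 n t / m. The fourth-longest wavelength is m = 4: λ = 2 × 1.389 × 866 / 4.00 = 601 nm.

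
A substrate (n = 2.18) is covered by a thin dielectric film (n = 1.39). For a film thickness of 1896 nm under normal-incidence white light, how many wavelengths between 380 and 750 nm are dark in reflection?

7

At the upper boundary (n = 1.0 to n = 1.39) the reflected ray undergoes a half-wave phase shift.
At the lower boundary (n = 1.39 to n = 2.18) the reflected ray undergoes a half-wave phase shift.
The two reflections carry the same phase change, so no net offset.
So the condition for destructive reflection is 2 n t = (m + ½) λ.
λ = 2 n t / (m + ½) = 5271 / (m + ½) nm.
m=6: 811 nm (IR); m=7: 703 nm (visible); m=8: 620 nm (visible); m=9: 555 nm (visible); m=10: 502 nm (visible); m=11: 458 nm (visible); m=12: 422 nm (visible); m=13: 390 nm (visible); m=14: 364 nm (UV).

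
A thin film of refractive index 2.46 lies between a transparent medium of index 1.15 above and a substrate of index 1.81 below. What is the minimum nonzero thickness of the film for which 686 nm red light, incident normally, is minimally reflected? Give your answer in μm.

0.139 μm

At the upper boundary (n = 1.15 to n = 2.46) the reflected ray undergoes a half-wave phase shift.
At the lower boundary (n = 2.46 to n = 1.81) the reflected ray undergoes no phase shift.
Net: one phase inversion between the two reflected rays.
For weak reflection here: 2 n t = m λ.
Minimum nonzero at m = 1: t = λ / (2 n) = 686 / (2 × 2.46) = 139 nm.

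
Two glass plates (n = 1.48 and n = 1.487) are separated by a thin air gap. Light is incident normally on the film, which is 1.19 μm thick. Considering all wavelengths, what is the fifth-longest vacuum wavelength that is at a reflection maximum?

At the upper boundary (n = 1.48 to n = 1.0) the reflected ray undergoes no phase shift.
Ray reflecting at the bottom interface goes from n = 1.0 toward n = 1.487: a half-wave phase shift.
Net: one phase inversion between the two reflected rays.
With one net inversion, constructive interference in reflection requires 2 n t = (m + ½) λ.
λ = 2 n t / (m + ½). The fifth-longest wavelength is m = 4: λ = 2 × 1.0 × 1190 / 4.50 = 529 nm.

529 nm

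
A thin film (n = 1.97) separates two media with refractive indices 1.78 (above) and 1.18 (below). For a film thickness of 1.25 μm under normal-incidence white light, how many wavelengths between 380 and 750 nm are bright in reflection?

Ray reflecting at the top interface goes from n = 1.78 toward n = 1.97: a half-wave phase shift.
At the lower boundary (n = 1.97 to n = 1.18) the reflected ray undergoes no phase shift.
Net: one phase inversion between the two reflected rays.
For strong reflection here: 2 n t = (m + ½) λ.
λ = 2 n t / (m + ½) = 4925 / (m + ½) nm.
m=6: 758 nm (IR); m=7: 657 nm (visible); m=8: 579 nm (visible); m=9: 518 nm (visible); m=10: 469 nm (visible); m=11: 428 nm (visible); m=12: 394 nm (visible); m=13: 365 nm (UV).

6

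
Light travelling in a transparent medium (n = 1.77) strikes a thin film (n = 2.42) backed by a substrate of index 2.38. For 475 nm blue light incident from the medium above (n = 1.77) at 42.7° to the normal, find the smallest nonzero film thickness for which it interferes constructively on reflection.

Top surface (1.77 → 2.42): reflection off a higher-index medium gives a half-wave phase shift.
Ray reflecting at the bottom interface goes from n = 2.42 toward n = 2.38: no phase shift.
Net: one phase inversion between the two reflected rays.
With one net inversion, constructive interference in reflection requires 2 n t cos θ_r = (m + ½) λ.
Snell's law: 1.77 sin 42.7° = 2.42 sin θ_r → sin θ_r = 0.496, cos θ_r = 0.868.
Minimum at m = 0: t = λ / (4 n cos θ_r) = 475 / (4 × 2.42 × 0.868) = 56.5 nm.

56.5 nm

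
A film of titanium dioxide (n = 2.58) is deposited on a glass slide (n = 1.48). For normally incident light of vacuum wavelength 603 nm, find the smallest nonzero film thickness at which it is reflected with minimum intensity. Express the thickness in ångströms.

Ray reflecting at the top interface goes from n = 1.0 toward n = 2.58: a half-wave phase shift.
Ray reflecting at the bottom interface goes from n = 2.58 toward n = 1.48: no phase shift.
Net: one phase inversion between the two reflected rays.
So the condition for destructive reflection is 2 n t = m λ.
Minimum nonzero at m = 1: t = λ / (2 n) = 603 / (2 × 2.58) = 117 nm.

1169 Å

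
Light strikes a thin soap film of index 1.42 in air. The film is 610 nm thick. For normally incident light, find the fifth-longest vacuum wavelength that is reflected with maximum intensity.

385 nm

Top surface (1.0 → 1.42): reflection off a higher-index medium gives a half-wave phase shift.
Bottom surface (1.42 → 1.0): reflection off a lower-index medium gives no phase shift.
Exactly one π shift → a net half-wave offset.
So the condition for constructive reflection is 2 n t = (m + ½) λ.
λ = 2 n t / (m + ½). The fifth-longest wavelength is m = 4: λ = 2 × 1.42 × 610 / 4.50 = 385 nm.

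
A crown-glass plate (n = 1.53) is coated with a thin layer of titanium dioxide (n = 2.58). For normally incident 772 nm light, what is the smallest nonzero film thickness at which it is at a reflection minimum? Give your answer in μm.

0.150 μm

At the upper boundary (n = 1.0 to n = 2.58) the reflected ray undergoes a half-wave phase shift.
At the lower boundary (n = 2.58 to n = 1.53) the reflected ray undergoes no phase shift.
The two reflections differ by half a wavelength.
So the condition for destructive reflection is 2 n t = m λ.
The smallest nonzero thickness corresponds to m = 1: t = m λ / (2 n) = 1.00 × 772 / (2 × 2.58) = 150 nm.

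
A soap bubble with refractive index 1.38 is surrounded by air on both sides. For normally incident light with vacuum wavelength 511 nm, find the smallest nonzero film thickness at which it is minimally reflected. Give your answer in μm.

At the upper boundary (n = 1.0 to n = 1.38) the reflected ray undergoes a half-wave phase shift.
At the lower boundary (n = 1.38 to n = 1.0) the reflected ray undergoes no phase shift.
The two reflections differ by half a wavelength.
So the condition for destructive reflection is 2 n t = m λ.
Minimum nonzero at m = 1: t = λ / (2 n) = 511 / (2 × 1.38) = 185 nm.

0.185 μm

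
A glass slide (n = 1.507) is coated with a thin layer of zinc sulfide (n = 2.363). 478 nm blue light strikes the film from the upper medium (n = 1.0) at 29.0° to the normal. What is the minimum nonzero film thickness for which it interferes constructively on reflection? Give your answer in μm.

0.0517 μm

At the upper boundary (n = 1.0 to n = 2.363) the reflected ray undergoes a half-wave phase shift.
Bottom surface (2.363 → 1.507): reflection off a lower-index medium gives no phase shift.
The two reflections differ by half a wavelength.
So the condition for constructive reflection is 2 n t cos θ_r = (m + ½) λ.
Snell's law: 1.0 sin 29.0° = 2.363 sin θ_r → sin θ_r = 0.205, cos θ_r = 0.979.
Minimum at m = 0: t = λ / (4 n cos θ_r) = 478 / (4 × 2.363 × 0.979) = 51.7 nm.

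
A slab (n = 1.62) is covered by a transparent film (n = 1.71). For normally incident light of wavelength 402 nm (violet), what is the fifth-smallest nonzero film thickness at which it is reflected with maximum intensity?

Ray reflecting at the top interface goes from n = 1.0 toward n = 1.71: a half-wave phase shift.
At the lower boundary (n = 1.71 to n = 1.62) the reflected ray undergoes no phase shift.
Exactly one π shift → a net half-wave offset.
For strong reflection here: 2 n t = (m + ½) λ.
The fifth-smallest nonzero thickness corresponds to m = 4: t = (m + ½) λ / (2 n) = 4.50 × 402 / (2 × 1.71) = 529 nm.

529 nm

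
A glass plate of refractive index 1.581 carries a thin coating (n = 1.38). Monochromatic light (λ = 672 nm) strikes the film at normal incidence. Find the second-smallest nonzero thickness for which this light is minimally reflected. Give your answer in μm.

Top surface (1.0 → 1.38): reflection off a higher-index medium gives a half-wave phase shift.
Ray reflecting at the bottom interface goes from n = 1.38 toward n = 1.581: a half-wave phase shift.
Zero or two π shifts → no net half-wave offset.
For weak reflection here: 2 n t = (m + ½) λ.
The second-smallest nonzero thickness corresponds to m = 1: t = (m + ½) λ / (2 n) = 1.50 × 672 / (2 × 1.38) = 365 nm.

0.365 μm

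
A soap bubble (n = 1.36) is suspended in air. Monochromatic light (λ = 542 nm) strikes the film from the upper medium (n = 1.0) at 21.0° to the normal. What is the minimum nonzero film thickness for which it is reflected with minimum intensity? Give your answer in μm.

Ray reflecting at the top interface goes from n = 1.0 toward n = 1.36: a half-wave phase shift.
Bottom surface (1.36 → 1.0): reflection off a lower-index medium gives no phase shift.
Exactly one π shift → a net half-wave offset.
With one net inversion, destructive interference in reflection requires 2 n t cos θ_r = m λ.
Snell's law: 1.0 sin 21.0° = 1.36 sin θ_r → sin θ_r = 0.264, cos θ_r = 0.965.
Minimum nonzero at m = 1: t = λ / (2 n cos θ_r) = 542 / (2 × 1.36 × 0.965) = 207 nm.

0.207 μm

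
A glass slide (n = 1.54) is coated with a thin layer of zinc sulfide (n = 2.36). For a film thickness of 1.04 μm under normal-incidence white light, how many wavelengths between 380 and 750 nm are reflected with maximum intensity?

6

At the upper boundary (n = 1.0 to n = 2.36) the reflected ray undergoes a half-wave phase shift.
Bottom surface (2.36 → 1.54): reflection off a lower-index medium gives no phase shift.
Net: one phase inversion between the two reflected rays.
With one net inversion, constructive interference in reflection requires 2 n t = (m + ½) λ.
λ = 2 n t / (m + ½) = 4909 / (m + ½) nm.
m=6: 755 nm (IR); m=7: 655 nm (visible); m=8: 578 nm (visible); m=9: 517 nm (visible); m=10: 468 nm (visible); m=11: 427 nm (visible); m=12: 393 nm (visible); m=13: 364 nm (UV).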